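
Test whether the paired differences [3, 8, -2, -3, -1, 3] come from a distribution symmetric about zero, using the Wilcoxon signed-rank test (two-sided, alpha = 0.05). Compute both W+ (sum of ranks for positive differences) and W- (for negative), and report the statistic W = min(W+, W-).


Step 1: Drop any zero differences (none here) and take |d_i|.
|d| = [3, 8, 2, 3, 1, 3]
Step 2: Midrank |d_i| (ties get averaged ranks).
ranks: |3|->4, |8|->6, |2|->2, |3|->4, |1|->1, |3|->4
Step 3: Attach original signs; sum ranks with positive sign and with negative sign.
W+ = 4 + 6 + 4 = 14
W- = 2 + 4 + 1 = 7
(Check: W+ + W- = 21 should equal n(n+1)/2 = 21.)
Step 4: Test statistic W = min(W+, W-) = 7.
Step 5: Ties in |d|, so use the tie-corrected normal approximation.
        E[W] = n(n+1)/4 = 6*7/4 = 10.5.
        Tie groups: |d|=3 (t=3); sum(t^3 - t) = 24.
        Var[W] = n(n+1)(2n+1)/24 - sum(t^3-t)/48 = 546/24 - 24/48 = 22.25.
        z = (W - E[W]) / sqrt(Var[W]) = (7 - 10.5) / 4.7170 = -0.7420.
        Two-sided p = 2*Phi(z) = 0.458088.
Step 6: alpha = 0.05. fail to reject H0.

W+ = 14, W- = 7, W = min = 7, p = 0.458088, fail to reject H0.


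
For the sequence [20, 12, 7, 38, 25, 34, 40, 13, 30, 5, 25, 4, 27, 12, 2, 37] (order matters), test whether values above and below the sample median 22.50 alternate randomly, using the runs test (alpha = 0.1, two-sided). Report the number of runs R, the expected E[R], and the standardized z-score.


Step 1: Compute median = 22.50; label A = above, B = below.
Labels in order: BBBAAAABABABABBA  (n_A = 8, n_B = 8)
Step 2: Count runs R = 10.
Step 3: Under H0 (random ordering), E[R] = 2*n_A*n_B/(n_A+n_B) + 1 = 2*8*8/16 + 1 = 9.0000.
        Var[R] = 2*n_A*n_B*(2*n_A*n_B - n_A - n_B) / ((n_A+n_B)^2 * (n_A+n_B-1)) = 14336/3840 = 3.7333.
        SD[R] = 1.9322.
Step 4: Continuity-corrected z = (R - 0.5 - E[R]) / SD[R] = (10 - 0.5 - 9.0000) / 1.9322 = 0.2588.
Step 5: Two-sided p-value via normal approximation = 2*(1 - Phi(|z|)) = 0.795809.
Step 6: alpha = 0.1. fail to reject H0.

R = 10, z = 0.2588, p = 0.795809, fail to reject H0.


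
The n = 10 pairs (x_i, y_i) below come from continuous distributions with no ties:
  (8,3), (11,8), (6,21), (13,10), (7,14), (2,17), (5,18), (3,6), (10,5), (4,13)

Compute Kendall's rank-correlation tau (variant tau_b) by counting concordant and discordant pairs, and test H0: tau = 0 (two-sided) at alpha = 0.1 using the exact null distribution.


Step 1: Enumerate the 45 unordered pairs (i,j) with i<j and classify each by sign(x_j-x_i) * sign(y_j-y_i).
  (1,2):dx=+3,dy=+5->C; (1,3):dx=-2,dy=+18->D; (1,4):dx=+5,dy=+7->C; (1,5):dx=-1,dy=+11->D
  (1,6):dx=-6,dy=+14->D; (1,7):dx=-3,dy=+15->D; (1,8):dx=-5,dy=+3->D; (1,9):dx=+2,dy=+2->C
  (1,10):dx=-4,dy=+10->D; (2,3):dx=-5,dy=+13->D; (2,4):dx=+2,dy=+2->C; (2,5):dx=-4,dy=+6->D
  (2,6):dx=-9,dy=+9->D; (2,7):dx=-6,dy=+10->D; (2,8):dx=-8,dy=-2->C; (2,9):dx=-1,dy=-3->C
  (2,10):dx=-7,dy=+5->D; (3,4):dx=+7,dy=-11->D; (3,5):dx=+1,dy=-7->D; (3,6):dx=-4,dy=-4->C
  (3,7):dx=-1,dy=-3->C; (3,8):dx=-3,dy=-15->C; (3,9):dx=+4,dy=-16->D; (3,10):dx=-2,dy=-8->C
  (4,5):dx=-6,dy=+4->D; (4,6):dx=-11,dy=+7->D; (4,7):dx=-8,dy=+8->D; (4,8):dx=-10,dy=-4->C
  (4,9):dx=-3,dy=-5->C; (4,10):dx=-9,dy=+3->D; (5,6):dx=-5,dy=+3->D; (5,7):dx=-2,dy=+4->D
  (5,8):dx=-4,dy=-8->C; (5,9):dx=+3,dy=-9->D; (5,10):dx=-3,dy=-1->C; (6,7):dx=+3,dy=+1->C
  (6,8):dx=+1,dy=-11->D; (6,9):dx=+8,dy=-12->D; (6,10):dx=+2,dy=-4->D; (7,8):dx=-2,dy=-12->C
  (7,9):dx=+5,dy=-13->D; (7,10):dx=-1,dy=-5->C; (8,9):dx=+7,dy=-1->D; (8,10):dx=+1,dy=+7->C
  (9,10):dx=-6,dy=+8->D
Step 2: C = 18, D = 27, total pairs = 45.
Step 3: tau = (C - D)/(n(n-1)/2) = (18 - 27)/45 = -0.200000.
Step 4: Exact two-sided p-value (enumerate n! = 3628800 permutations of y under H0): p = 0.484313.
Step 5: alpha = 0.1. fail to reject H0.

tau_b = -0.2000 (C=18, D=27), p = 0.484313, fail to reject H0.


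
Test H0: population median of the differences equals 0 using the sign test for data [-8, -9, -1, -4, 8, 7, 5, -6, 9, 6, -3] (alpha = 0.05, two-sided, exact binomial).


Step 1: Discard zero differences. Original n = 11; n_eff = number of nonzero differences = 11.
Nonzero differences (with sign): -8, -9, -1, -4, +8, +7, +5, -6, +9, +6, -3
Step 2: Count signs: positive = 5, negative = 6.
Step 3: Under H0: P(positive) = 0.5, so the number of positives S ~ Bin(11, 0.5).
Step 4: Two-sided exact p-value = sum of Bin(11,0.5) probabilities at or below the observed probability = 1.000000.
Step 5: alpha = 0.05. fail to reject H0.

n_eff = 11, pos = 5, neg = 6, p = 1.000000, fail to reject H0.


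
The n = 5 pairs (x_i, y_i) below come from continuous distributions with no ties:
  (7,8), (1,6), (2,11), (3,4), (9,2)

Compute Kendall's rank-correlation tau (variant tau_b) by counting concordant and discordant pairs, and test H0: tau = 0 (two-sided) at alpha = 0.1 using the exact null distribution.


Step 1: Enumerate the 10 unordered pairs (i,j) with i<j and classify each by sign(x_j-x_i) * sign(y_j-y_i).
  (1,2):dx=-6,dy=-2->C; (1,3):dx=-5,dy=+3->D; (1,4):dx=-4,dy=-4->C; (1,5):dx=+2,dy=-6->D
  (2,3):dx=+1,dy=+5->C; (2,4):dx=+2,dy=-2->D; (2,5):dx=+8,dy=-4->D; (3,4):dx=+1,dy=-7->D
  (3,5):dx=+7,dy=-9->D; (4,5):dx=+6,dy=-2->D
Step 2: C = 3, D = 7, total pairs = 10.
Step 3: tau = (C - D)/(n(n-1)/2) = (3 - 7)/10 = -0.400000.
Step 4: Exact two-sided p-value (enumerate n! = 120 permutations of y under H0): p = 0.483333.
Step 5: alpha = 0.1. fail to reject H0.

tau_b = -0.4000 (C=3, D=7), p = 0.483333, fail to reject H0.


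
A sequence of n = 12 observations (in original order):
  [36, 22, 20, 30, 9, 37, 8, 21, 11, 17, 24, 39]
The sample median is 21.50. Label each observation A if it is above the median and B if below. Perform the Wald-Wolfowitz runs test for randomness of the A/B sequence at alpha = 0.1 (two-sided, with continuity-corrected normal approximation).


Step 1: Compute median = 21.50; label A = above, B = below.
Labels in order: AABABABBBBAA  (n_A = 6, n_B = 6)
Step 2: Count runs R = 7.
Step 3: Under H0 (random ordering), E[R] = 2*n_A*n_B/(n_A+n_B) + 1 = 2*6*6/12 + 1 = 7.0000.
        Var[R] = 2*n_A*n_B*(2*n_A*n_B - n_A - n_B) / ((n_A+n_B)^2 * (n_A+n_B-1)) = 4320/1584 = 2.7273.
        SD[R] = 1.6514.
Step 4: R = E[R], so z = 0 with no continuity correction.
Step 5: Two-sided p-value via normal approximation = 2*(1 - Phi(|z|)) = 1.000000.
Step 6: alpha = 0.1. fail to reject H0.

R = 7, z = 0.0000, p = 1.000000, fail to reject H0.


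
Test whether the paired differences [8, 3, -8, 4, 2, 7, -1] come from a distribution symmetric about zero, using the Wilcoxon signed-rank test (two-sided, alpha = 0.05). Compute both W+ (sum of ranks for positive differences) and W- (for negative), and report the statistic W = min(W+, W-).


Step 1: Drop any zero differences (none here) and take |d_i|.
|d| = [8, 3, 8, 4, 2, 7, 1]
Step 2: Midrank |d_i| (ties get averaged ranks).
ranks: |8|->6.5, |3|->3, |8|->6.5, |4|->4, |2|->2, |7|->5, |1|->1
Step 3: Attach original signs; sum ranks with positive sign and with negative sign.
W+ = 6.5 + 3 + 4 + 2 + 5 = 20.5
W- = 6.5 + 1 = 7.5
(Check: W+ + W- = 28 should equal n(n+1)/2 = 28.)
Step 4: Test statistic W = min(W+, W-) = 7.5.
Step 5: Ties in |d|, so use the tie-corrected normal approximation.
        E[W] = n(n+1)/4 = 7*8/4 = 14.
        Tie groups: |d|=8 (t=2); sum(t^3 - t) = 6.
        Var[W] = n(n+1)(2n+1)/24 - sum(t^3-t)/48 = 840/24 - 6/48 = 34.875.
        z = (W - E[W]) / sqrt(Var[W]) = (7.5 - 14) / 5.9055 = -1.1007.
        Two-sided p = 2*Phi(z) = 0.271041.
Step 6: alpha = 0.05. fail to reject H0.

W+ = 20.5, W- = 7.5, W = min = 7.5, p = 0.271041, fail to reject H0.


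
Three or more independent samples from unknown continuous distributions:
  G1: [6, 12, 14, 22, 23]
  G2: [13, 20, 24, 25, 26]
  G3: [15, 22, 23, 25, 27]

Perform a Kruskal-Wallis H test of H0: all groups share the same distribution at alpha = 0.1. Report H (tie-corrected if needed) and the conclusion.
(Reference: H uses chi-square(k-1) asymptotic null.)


Step 1: Combine all N = 15 observations and assign midranks.
sorted (value, group, rank): (6,G1,1), (12,G1,2), (13,G2,3), (14,G1,4), (15,G3,5), (20,G2,6), (22,G1,7.5), (22,G3,7.5), (23,G1,9.5), (23,G3,9.5), (24,G2,11), (25,G2,12.5), (25,G3,12.5), (26,G2,14), (27,G3,15)
Step 2: Sum ranks within each group.
R_1 = 24 (n_1 = 5)
R_2 = 46.5 (n_2 = 5)
R_3 = 49.5 (n_3 = 5)
Step 3: H = 12/(N(N+1)) * sum(R_i^2/n_i) - 3(N+1)
     = 12/(15*16) * (24^2/5 + 46.5^2/5 + 49.5^2/5) - 3*16
     = 0.050000 * 1037.7 - 48
     = 3.885000.
Step 4: Ties present; correction factor C = 1 - 18/(15^3 - 15) = 0.994643. Corrected H = 3.885000 / 0.994643 = 3.905925.
Step 5: Under H0, H ~ chi^2(2); p-value = 0.141853.
Step 6: alpha = 0.1. fail to reject H0.

H = 3.9059, df = 2, p = 0.141853, fail to reject H0.


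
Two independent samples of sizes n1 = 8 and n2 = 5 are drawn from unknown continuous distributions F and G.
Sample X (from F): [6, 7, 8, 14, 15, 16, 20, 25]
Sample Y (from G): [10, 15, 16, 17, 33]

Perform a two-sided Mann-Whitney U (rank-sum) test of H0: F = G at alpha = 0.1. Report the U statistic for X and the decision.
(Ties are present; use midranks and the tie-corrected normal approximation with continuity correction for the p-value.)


Step 1: Combine and sort all 13 observations; assign midranks.
sorted (value, group): (6,X), (7,X), (8,X), (10,Y), (14,X), (15,X), (15,Y), (16,X), (16,Y), (17,Y), (20,X), (25,X), (33,Y)
ranks: 6->1, 7->2, 8->3, 10->4, 14->5, 15->6.5, 15->6.5, 16->8.5, 16->8.5, 17->10, 20->11, 25->12, 33->13
Step 2: Rank sum for X: R1 = 1 + 2 + 3 + 5 + 6.5 + 8.5 + 11 + 12 = 49.
Step 3: U_X = R1 - n1(n1+1)/2 = 49 - 8*9/2 = 49 - 36 = 13.
       U_Y = n1*n2 - U_X = 40 - 13 = 27.
Step 4: Ties are present, so use the tie-corrected normal approximation (with continuity correction) for the p-value.
Step 5: p-value = 0.340019; compare to alpha = 0.1. fail to reject H0.

U_X = 13, p = 0.340019, fail to reject H0 at alpha = 0.1.


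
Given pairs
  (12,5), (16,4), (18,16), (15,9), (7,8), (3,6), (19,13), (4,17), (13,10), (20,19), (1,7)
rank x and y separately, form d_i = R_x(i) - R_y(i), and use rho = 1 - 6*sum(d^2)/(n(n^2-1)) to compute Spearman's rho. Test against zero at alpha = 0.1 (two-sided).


Step 1: Rank x and y separately (midranks; no ties here).
rank(x): 12->5, 16->8, 18->9, 15->7, 7->4, 3->2, 19->10, 4->3, 13->6, 20->11, 1->1
rank(y): 5->2, 4->1, 16->9, 9->6, 8->5, 6->3, 13->8, 17->10, 10->7, 19->11, 7->4
Step 2: d_i = R_x(i) - R_y(i); compute d_i^2.
  (5-2)^2=9, (8-1)^2=49, (9-9)^2=0, (7-6)^2=1, (4-5)^2=1, (2-3)^2=1, (10-8)^2=4, (3-10)^2=49, (6-7)^2=1, (11-11)^2=0, (1-4)^2=9
sum(d^2) = 124.
Step 3: rho = 1 - 6*124 / (11*(11^2 - 1)) = 1 - 744/1320 = 0.436364.
Step 4: Under H0, t = rho * sqrt((n-2)/(1-rho^2)) = 1.4549 ~ t(9).
Step 5: Two-sided p-value from the t-distribution with 9 df = 0.179665.
Step 6: alpha = 0.1. fail to reject H0.

rho = 0.4364, p = 0.179665, fail to reject H0 at alpha = 0.1.


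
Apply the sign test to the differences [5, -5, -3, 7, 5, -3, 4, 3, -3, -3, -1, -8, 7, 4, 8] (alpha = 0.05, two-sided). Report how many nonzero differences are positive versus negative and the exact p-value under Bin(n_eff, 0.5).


Step 1: Discard zero differences. Original n = 15; n_eff = number of nonzero differences = 15.
Nonzero differences (with sign): +5, -5, -3, +7, +5, -3, +4, +3, -3, -3, -1, -8, +7, +4, +8
Step 2: Count signs: positive = 8, negative = 7.
Step 3: Under H0: P(positive) = 0.5, so the number of positives S ~ Bin(15, 0.5).
Step 4: Two-sided exact p-value = sum of Bin(15,0.5) probabilities at or below the observed probability = 1.000000.
Step 5: alpha = 0.05. fail to reject H0.

n_eff = 15, pos = 8, neg = 7, p = 1.000000, fail to reject H0.


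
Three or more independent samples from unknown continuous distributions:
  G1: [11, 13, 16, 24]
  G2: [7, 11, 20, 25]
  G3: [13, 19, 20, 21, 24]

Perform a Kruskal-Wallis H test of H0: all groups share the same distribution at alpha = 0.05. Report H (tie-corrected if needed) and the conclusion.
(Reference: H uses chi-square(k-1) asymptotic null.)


Step 1: Combine all N = 13 observations and assign midranks.
sorted (value, group, rank): (7,G2,1), (11,G1,2.5), (11,G2,2.5), (13,G1,4.5), (13,G3,4.5), (16,G1,6), (19,G3,7), (20,G2,8.5), (20,G3,8.5), (21,G3,10), (24,G1,11.5), (24,G3,11.5), (25,G2,13)
Step 2: Sum ranks within each group.
R_1 = 24.5 (n_1 = 4)
R_2 = 25 (n_2 = 4)
R_3 = 41.5 (n_3 = 5)
Step 3: H = 12/(N(N+1)) * sum(R_i^2/n_i) - 3(N+1)
     = 12/(13*14) * (24.5^2/4 + 25^2/4 + 41.5^2/5) - 3*14
     = 0.065934 * 650.763 - 42
     = 0.907418.
Step 4: Ties present; correction factor C = 1 - 24/(13^3 - 13) = 0.989011. Corrected H = 0.907418 / 0.989011 = 0.917500.
Step 5: Under H0, H ~ chi^2(2); p-value = 0.632073.
Step 6: alpha = 0.05. fail to reject H0.

H = 0.9175, df = 2, p = 0.632073, fail to reject H0.


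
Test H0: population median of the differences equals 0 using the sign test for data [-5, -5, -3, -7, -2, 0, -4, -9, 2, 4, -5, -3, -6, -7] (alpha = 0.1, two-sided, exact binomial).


Step 1: Discard zero differences. Original n = 14; n_eff = number of nonzero differences = 13.
Nonzero differences (with sign): -5, -5, -3, -7, -2, -4, -9, +2, +4, -5, -3, -6, -7
Step 2: Count signs: positive = 2, negative = 11.
Step 3: Under H0: P(positive) = 0.5, so the number of positives S ~ Bin(13, 0.5).
Step 4: Two-sided exact p-value = sum of Bin(13,0.5) probabilities at or below the observed probability = 0.022461.
Step 5: alpha = 0.1. reject H0.

n_eff = 13, pos = 2, neg = 11, p = 0.022461, reject H0.


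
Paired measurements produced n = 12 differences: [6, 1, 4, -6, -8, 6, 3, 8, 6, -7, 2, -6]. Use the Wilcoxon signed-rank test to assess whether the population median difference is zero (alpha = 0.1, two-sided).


Step 1: Drop any zero differences (none here) and take |d_i|.
|d| = [6, 1, 4, 6, 8, 6, 3, 8, 6, 7, 2, 6]
Step 2: Midrank |d_i| (ties get averaged ranks).
ranks: |6|->7, |1|->1, |4|->4, |6|->7, |8|->11.5, |6|->7, |3|->3, |8|->11.5, |6|->7, |7|->10, |2|->2, |6|->7
Step 3: Attach original signs; sum ranks with positive sign and with negative sign.
W+ = 7 + 1 + 4 + 7 + 3 + 11.5 + 7 + 2 = 42.5
W- = 7 + 11.5 + 10 + 7 = 35.5
(Check: W+ + W- = 78 should equal n(n+1)/2 = 78.)
Step 4: Test statistic W = min(W+, W-) = 35.5.
Step 5: Ties in |d|, so use the tie-corrected normal approximation.
        E[W] = n(n+1)/4 = 12*13/4 = 39.
        Tie groups: |d|=6 (t=5), |d|=8 (t=2); sum(t^3 - t) = 126.
        Var[W] = n(n+1)(2n+1)/24 - sum(t^3-t)/48 = 3900/24 - 126/48 = 159.875.
        z = (W - E[W]) / sqrt(Var[W]) = (35.5 - 39) / 12.6442 = -0.2768.
        Two-sided p = 2*Phi(z) = 0.781928.
Step 6: alpha = 0.1. fail to reject H0.

W+ = 42.5, W- = 35.5, W = min = 35.5, p = 0.781928, fail to reject H0.


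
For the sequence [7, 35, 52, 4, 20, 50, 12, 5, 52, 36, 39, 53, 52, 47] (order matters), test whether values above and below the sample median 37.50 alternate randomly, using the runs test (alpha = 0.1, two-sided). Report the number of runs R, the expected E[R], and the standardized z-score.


Step 1: Compute median = 37.50; label A = above, B = below.
Labels in order: BBABBABBABAAAA  (n_A = 7, n_B = 7)
Step 2: Count runs R = 8.
Step 3: Under H0 (random ordering), E[R] = 2*n_A*n_B/(n_A+n_B) + 1 = 2*7*7/14 + 1 = 8.0000.
        Var[R] = 2*n_A*n_B*(2*n_A*n_B - n_A - n_B) / ((n_A+n_B)^2 * (n_A+n_B-1)) = 8232/2548 = 3.2308.
        SD[R] = 1.7974.
Step 4: R = E[R], so z = 0 with no continuity correction.
Step 5: Two-sided p-value via normal approximation = 2*(1 - Phi(|z|)) = 1.000000.
Step 6: alpha = 0.1. fail to reject H0.

R = 8, z = 0.0000, p = 1.000000, fail to reject H0.


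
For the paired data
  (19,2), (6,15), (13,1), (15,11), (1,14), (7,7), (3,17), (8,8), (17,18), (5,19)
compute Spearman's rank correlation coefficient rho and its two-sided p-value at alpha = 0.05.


Step 1: Rank x and y separately (midranks; no ties here).
rank(x): 19->10, 6->4, 13->7, 15->8, 1->1, 7->5, 3->2, 8->6, 17->9, 5->3
rank(y): 2->2, 15->7, 1->1, 11->5, 14->6, 7->3, 17->8, 8->4, 18->9, 19->10
Step 2: d_i = R_x(i) - R_y(i); compute d_i^2.
  (10-2)^2=64, (4-7)^2=9, (7-1)^2=36, (8-5)^2=9, (1-6)^2=25, (5-3)^2=4, (2-8)^2=36, (6-4)^2=4, (9-9)^2=0, (3-10)^2=49
sum(d^2) = 236.
Step 3: rho = 1 - 6*236 / (10*(10^2 - 1)) = 1 - 1416/990 = -0.430303.
Step 4: Under H0, t = rho * sqrt((n-2)/(1-rho^2)) = -1.3483 ~ t(8).
Step 5: Two-sided p-value from the t-distribution with 8 df = 0.214492.
Step 6: alpha = 0.05. fail to reject H0.

rho = -0.4303, p = 0.214492, fail to reject H0 at alpha = 0.05.


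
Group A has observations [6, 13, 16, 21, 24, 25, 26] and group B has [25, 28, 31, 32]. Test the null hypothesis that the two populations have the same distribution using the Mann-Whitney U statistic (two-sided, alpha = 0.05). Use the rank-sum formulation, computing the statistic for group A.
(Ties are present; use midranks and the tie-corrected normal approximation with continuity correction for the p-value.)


Step 1: Combine and sort all 11 observations; assign midranks.
sorted (value, group): (6,X), (13,X), (16,X), (21,X), (24,X), (25,X), (25,Y), (26,X), (28,Y), (31,Y), (32,Y)
ranks: 6->1, 13->2, 16->3, 21->4, 24->5, 25->6.5, 25->6.5, 26->8, 28->9, 31->10, 32->11
Step 2: Rank sum for X: R1 = 1 + 2 + 3 + 4 + 5 + 6.5 + 8 = 29.5.
Step 3: U_X = R1 - n1(n1+1)/2 = 29.5 - 7*8/2 = 29.5 - 28 = 1.5.
       U_Y = n1*n2 - U_X = 28 - 1.5 = 26.5.
Step 4: Ties are present, so use the tie-corrected normal approximation (with continuity correction) for the p-value.
Step 5: p-value = 0.023029; compare to alpha = 0.05. reject H0.

U_X = 1.5, p = 0.023029, reject H0 at alpha = 0.05.


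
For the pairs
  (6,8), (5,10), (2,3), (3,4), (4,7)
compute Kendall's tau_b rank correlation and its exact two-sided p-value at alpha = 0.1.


Step 1: Enumerate the 10 unordered pairs (i,j) with i<j and classify each by sign(x_j-x_i) * sign(y_j-y_i).
  (1,2):dx=-1,dy=+2->D; (1,3):dx=-4,dy=-5->C; (1,4):dx=-3,dy=-4->C; (1,5):dx=-2,dy=-1->C
  (2,3):dx=-3,dy=-7->C; (2,4):dx=-2,dy=-6->C; (2,5):dx=-1,dy=-3->C; (3,4):dx=+1,dy=+1->C
  (3,5):dx=+2,dy=+4->C; (4,5):dx=+1,dy=+3->C
Step 2: C = 9, D = 1, total pairs = 10.
Step 3: tau = (C - D)/(n(n-1)/2) = (9 - 1)/10 = 0.800000.
Step 4: Exact two-sided p-value (enumerate n! = 120 permutations of y under H0): p = 0.083333.
Step 5: alpha = 0.1. reject H0.

tau_b = 0.8000 (C=9, D=1), p = 0.083333, reject H0.


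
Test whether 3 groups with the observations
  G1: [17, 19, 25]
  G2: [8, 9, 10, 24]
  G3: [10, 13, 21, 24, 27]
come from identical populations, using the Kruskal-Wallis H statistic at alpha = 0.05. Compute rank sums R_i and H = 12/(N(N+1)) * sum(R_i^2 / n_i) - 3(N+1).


Step 1: Combine all N = 12 observations and assign midranks.
sorted (value, group, rank): (8,G2,1), (9,G2,2), (10,G2,3.5), (10,G3,3.5), (13,G3,5), (17,G1,6), (19,G1,7), (21,G3,8), (24,G2,9.5), (24,G3,9.5), (25,G1,11), (27,G3,12)
Step 2: Sum ranks within each group.
R_1 = 24 (n_1 = 3)
R_2 = 16 (n_2 = 4)
R_3 = 38 (n_3 = 5)
Step 3: H = 12/(N(N+1)) * sum(R_i^2/n_i) - 3(N+1)
     = 12/(12*13) * (24^2/3 + 16^2/4 + 38^2/5) - 3*13
     = 0.076923 * 544.8 - 39
     = 2.907692.
Step 4: Ties present; correction factor C = 1 - 12/(12^3 - 12) = 0.993007. Corrected H = 2.907692 / 0.993007 = 2.928169.
Step 5: Under H0, H ~ chi^2(2); p-value = 0.231290.
Step 6: alpha = 0.05. fail to reject H0.

H = 2.9282, df = 2, p = 0.231290, fail to reject H0.


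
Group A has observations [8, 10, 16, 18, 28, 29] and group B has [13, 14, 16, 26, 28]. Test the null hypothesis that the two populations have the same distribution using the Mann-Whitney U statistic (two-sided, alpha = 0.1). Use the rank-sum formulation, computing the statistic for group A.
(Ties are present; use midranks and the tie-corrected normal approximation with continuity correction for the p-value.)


Step 1: Combine and sort all 11 observations; assign midranks.
sorted (value, group): (8,X), (10,X), (13,Y), (14,Y), (16,X), (16,Y), (18,X), (26,Y), (28,X), (28,Y), (29,X)
ranks: 8->1, 10->2, 13->3, 14->4, 16->5.5, 16->5.5, 18->7, 26->8, 28->9.5, 28->9.5, 29->11
Step 2: Rank sum for X: R1 = 1 + 2 + 5.5 + 7 + 9.5 + 11 = 36.
Step 3: U_X = R1 - n1(n1+1)/2 = 36 - 6*7/2 = 36 - 21 = 15.
       U_Y = n1*n2 - U_X = 30 - 15 = 15.
Step 4: Ties are present, so use the tie-corrected normal approximation (with continuity correction) for the p-value.
Step 5: p-value = 1.000000; compare to alpha = 0.1. fail to reject H0.

U_X = 15, p = 1.000000, fail to reject H0 at alpha = 0.1.


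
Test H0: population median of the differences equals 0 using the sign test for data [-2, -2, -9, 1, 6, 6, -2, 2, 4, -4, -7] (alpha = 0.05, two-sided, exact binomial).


Step 1: Discard zero differences. Original n = 11; n_eff = number of nonzero differences = 11.
Nonzero differences (with sign): -2, -2, -9, +1, +6, +6, -2, +2, +4, -4, -7
Step 2: Count signs: positive = 5, negative = 6.
Step 3: Under H0: P(positive) = 0.5, so the number of positives S ~ Bin(11, 0.5).
Step 4: Two-sided exact p-value = sum of Bin(11,0.5) probabilities at or below the observed probability = 1.000000.
Step 5: alpha = 0.05. fail to reject H0.

n_eff = 11, pos = 5, neg = 6, p = 1.000000, fail to reject H0.


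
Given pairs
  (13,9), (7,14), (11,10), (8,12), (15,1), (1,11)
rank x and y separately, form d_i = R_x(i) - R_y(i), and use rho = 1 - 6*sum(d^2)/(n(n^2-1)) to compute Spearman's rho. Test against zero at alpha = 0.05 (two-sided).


Step 1: Rank x and y separately (midranks; no ties here).
rank(x): 13->5, 7->2, 11->4, 8->3, 15->6, 1->1
rank(y): 9->2, 14->6, 10->3, 12->5, 1->1, 11->4
Step 2: d_i = R_x(i) - R_y(i); compute d_i^2.
  (5-2)^2=9, (2-6)^2=16, (4-3)^2=1, (3-5)^2=4, (6-1)^2=25, (1-4)^2=9
sum(d^2) = 64.
Step 3: rho = 1 - 6*64 / (6*(6^2 - 1)) = 1 - 384/210 = -0.828571.
Step 4: Under H0, t = rho * sqrt((n-2)/(1-rho^2)) = -2.9598 ~ t(4).
Step 5: Two-sided p-value from the t-distribution with 4 df = 0.041563.
Step 6: alpha = 0.05. reject H0.

rho = -0.8286, p = 0.041563, reject H0 at alpha = 0.05.


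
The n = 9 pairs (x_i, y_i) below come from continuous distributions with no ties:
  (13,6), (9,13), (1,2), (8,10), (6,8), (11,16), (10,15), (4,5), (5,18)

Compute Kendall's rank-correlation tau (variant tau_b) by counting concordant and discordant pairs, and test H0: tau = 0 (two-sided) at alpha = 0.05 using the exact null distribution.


Step 1: Enumerate the 36 unordered pairs (i,j) with i<j and classify each by sign(x_j-x_i) * sign(y_j-y_i).
  (1,2):dx=-4,dy=+7->D; (1,3):dx=-12,dy=-4->C; (1,4):dx=-5,dy=+4->D; (1,5):dx=-7,dy=+2->D
  (1,6):dx=-2,dy=+10->D; (1,7):dx=-3,dy=+9->D; (1,8):dx=-9,dy=-1->C; (1,9):dx=-8,dy=+12->D
  (2,3):dx=-8,dy=-11->C; (2,4):dx=-1,dy=-3->C; (2,5):dx=-3,dy=-5->C; (2,6):dx=+2,dy=+3->C
  (2,7):dx=+1,dy=+2->C; (2,8):dx=-5,dy=-8->C; (2,9):dx=-4,dy=+5->D; (3,4):dx=+7,dy=+8->C
  (3,5):dx=+5,dy=+6->C; (3,6):dx=+10,dy=+14->C; (3,7):dx=+9,dy=+13->C; (3,8):dx=+3,dy=+3->C
  (3,9):dx=+4,dy=+16->C; (4,5):dx=-2,dy=-2->C; (4,6):dx=+3,dy=+6->C; (4,7):dx=+2,dy=+5->C
  (4,8):dx=-4,dy=-5->C; (4,9):dx=-3,dy=+8->D; (5,6):dx=+5,dy=+8->C; (5,7):dx=+4,dy=+7->C
  (5,8):dx=-2,dy=-3->C; (5,9):dx=-1,dy=+10->D; (6,7):dx=-1,dy=-1->C; (6,8):dx=-7,dy=-11->C
  (6,9):dx=-6,dy=+2->D; (7,8):dx=-6,dy=-10->C; (7,9):dx=-5,dy=+3->D; (8,9):dx=+1,dy=+13->C
Step 2: C = 25, D = 11, total pairs = 36.
Step 3: tau = (C - D)/(n(n-1)/2) = (25 - 11)/36 = 0.388889.
Step 4: Exact two-sided p-value (enumerate n! = 362880 permutations of y under H0): p = 0.180181.
Step 5: alpha = 0.05. fail to reject H0.

tau_b = 0.3889 (C=25, D=11), p = 0.180181, fail to reject H0.


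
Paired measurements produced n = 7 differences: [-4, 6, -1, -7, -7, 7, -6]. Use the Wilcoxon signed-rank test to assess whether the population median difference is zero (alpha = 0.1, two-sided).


Step 1: Drop any zero differences (none here) and take |d_i|.
|d| = [4, 6, 1, 7, 7, 7, 6]
Step 2: Midrank |d_i| (ties get averaged ranks).
ranks: |4|->2, |6|->3.5, |1|->1, |7|->6, |7|->6, |7|->6, |6|->3.5
Step 3: Attach original signs; sum ranks with positive sign and with negative sign.
W+ = 3.5 + 6 = 9.5
W- = 2 + 1 + 6 + 6 + 3.5 = 18.5
(Check: W+ + W- = 28 should equal n(n+1)/2 = 28.)
Step 4: Test statistic W = min(W+, W-) = 9.5.
Step 5: Ties in |d|, so use the tie-corrected normal approximation.
        E[W] = n(n+1)/4 = 7*8/4 = 14.
        Tie groups: |d|=6 (t=2), |d|=7 (t=3); sum(t^3 - t) = 30.
        Var[W] = n(n+1)(2n+1)/24 - sum(t^3-t)/48 = 840/24 - 30/48 = 34.375.
        z = (W - E[W]) / sqrt(Var[W]) = (9.5 - 14) / 5.8630 = -0.7675.
        Two-sided p = 2*Phi(z) = 0.442771.
Step 6: alpha = 0.1. fail to reject H0.

W+ = 9.5, W- = 18.5, W = min = 9.5, p = 0.442771, fail to reject H0.


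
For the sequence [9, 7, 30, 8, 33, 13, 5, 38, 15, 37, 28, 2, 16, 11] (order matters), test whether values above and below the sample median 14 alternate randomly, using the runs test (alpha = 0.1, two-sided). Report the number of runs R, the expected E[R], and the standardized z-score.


Step 1: Compute median = 14; label A = above, B = below.
Labels in order: BBABABBAAAABAB  (n_A = 7, n_B = 7)
Step 2: Count runs R = 9.
Step 3: Under H0 (random ordering), E[R] = 2*n_A*n_B/(n_A+n_B) + 1 = 2*7*7/14 + 1 = 8.0000.
        Var[R] = 2*n_A*n_B*(2*n_A*n_B - n_A - n_B) / ((n_A+n_B)^2 * (n_A+n_B-1)) = 8232/2548 = 3.2308.
        SD[R] = 1.7974.
Step 4: Continuity-corrected z = (R - 0.5 - E[R]) / SD[R] = (9 - 0.5 - 8.0000) / 1.7974 = 0.2782.
Step 5: Two-sided p-value via normal approximation = 2*(1 - Phi(|z|)) = 0.780879.
Step 6: alpha = 0.1. fail to reject H0.

R = 9, z = 0.2782, p = 0.780879, fail to reject H0.


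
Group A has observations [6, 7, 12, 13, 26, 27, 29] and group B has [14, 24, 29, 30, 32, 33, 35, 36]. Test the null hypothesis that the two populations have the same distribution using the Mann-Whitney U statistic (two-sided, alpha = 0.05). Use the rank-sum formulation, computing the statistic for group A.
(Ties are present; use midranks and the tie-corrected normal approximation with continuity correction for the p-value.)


Step 1: Combine and sort all 15 observations; assign midranks.
sorted (value, group): (6,X), (7,X), (12,X), (13,X), (14,Y), (24,Y), (26,X), (27,X), (29,X), (29,Y), (30,Y), (32,Y), (33,Y), (35,Y), (36,Y)
ranks: 6->1, 7->2, 12->3, 13->4, 14->5, 24->6, 26->7, 27->8, 29->9.5, 29->9.5, 30->11, 32->12, 33->13, 35->14, 36->15
Step 2: Rank sum for X: R1 = 1 + 2 + 3 + 4 + 7 + 8 + 9.5 = 34.5.
Step 3: U_X = R1 - n1(n1+1)/2 = 34.5 - 7*8/2 = 34.5 - 28 = 6.5.
       U_Y = n1*n2 - U_X = 56 - 6.5 = 49.5.
Step 4: Ties are present, so use the tie-corrected normal approximation (with continuity correction) for the p-value.
Step 5: p-value = 0.014997; compare to alpha = 0.05. reject H0.

U_X = 6.5, p = 0.014997, reject H0 at alpha = 0.05.


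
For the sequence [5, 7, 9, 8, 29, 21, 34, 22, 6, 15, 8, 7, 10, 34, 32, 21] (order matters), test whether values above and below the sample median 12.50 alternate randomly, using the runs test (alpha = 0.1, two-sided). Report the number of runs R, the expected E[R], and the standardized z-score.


Step 1: Compute median = 12.50; label A = above, B = below.
Labels in order: BBBBAAAABABBBAAA  (n_A = 8, n_B = 8)
Step 2: Count runs R = 6.
Step 3: Under H0 (random ordering), E[R] = 2*n_A*n_B/(n_A+n_B) + 1 = 2*8*8/16 + 1 = 9.0000.
        Var[R] = 2*n_A*n_B*(2*n_A*n_B - n_A - n_B) / ((n_A+n_B)^2 * (n_A+n_B-1)) = 14336/3840 = 3.7333.
        SD[R] = 1.9322.
Step 4: Continuity-corrected z = (R + 0.5 - E[R]) / SD[R] = (6 + 0.5 - 9.0000) / 1.9322 = -1.2939.
Step 5: Two-sided p-value via normal approximation = 2*(1 - Phi(|z|)) = 0.195709.
Step 6: alpha = 0.1. fail to reject H0.

R = 6, z = -1.2939, p = 0.195709, fail to reject H0.


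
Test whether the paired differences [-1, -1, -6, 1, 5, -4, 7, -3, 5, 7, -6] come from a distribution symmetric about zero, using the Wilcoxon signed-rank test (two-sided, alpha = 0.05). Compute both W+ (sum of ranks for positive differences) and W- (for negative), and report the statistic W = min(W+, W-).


Step 1: Drop any zero differences (none here) and take |d_i|.
|d| = [1, 1, 6, 1, 5, 4, 7, 3, 5, 7, 6]
Step 2: Midrank |d_i| (ties get averaged ranks).
ranks: |1|->2, |1|->2, |6|->8.5, |1|->2, |5|->6.5, |4|->5, |7|->10.5, |3|->4, |5|->6.5, |7|->10.5, |6|->8.5
Step 3: Attach original signs; sum ranks with positive sign and with negative sign.
W+ = 2 + 6.5 + 10.5 + 6.5 + 10.5 = 36
W- = 2 + 2 + 8.5 + 5 + 4 + 8.5 = 30
(Check: W+ + W- = 66 should equal n(n+1)/2 = 66.)
Step 4: Test statistic W = min(W+, W-) = 30.
Step 5: Ties in |d|, so use the tie-corrected normal approximation.
        E[W] = n(n+1)/4 = 11*12/4 = 33.
        Tie groups: |d|=1 (t=3), |d|=5 (t=2), |d|=6 (t=2), |d|=7 (t=2); sum(t^3 - t) = 42.
        Var[W] = n(n+1)(2n+1)/24 - sum(t^3-t)/48 = 3036/24 - 42/48 = 125.625.
        z = (W - E[W]) / sqrt(Var[W]) = (30 - 33) / 11.2083 = -0.2677.
        Two-sided p = 2*Phi(z) = 0.788961.
Step 6: alpha = 0.05. fail to reject H0.

W+ = 36, W- = 30, W = min = 30, p = 0.788961, fail to reject H0.


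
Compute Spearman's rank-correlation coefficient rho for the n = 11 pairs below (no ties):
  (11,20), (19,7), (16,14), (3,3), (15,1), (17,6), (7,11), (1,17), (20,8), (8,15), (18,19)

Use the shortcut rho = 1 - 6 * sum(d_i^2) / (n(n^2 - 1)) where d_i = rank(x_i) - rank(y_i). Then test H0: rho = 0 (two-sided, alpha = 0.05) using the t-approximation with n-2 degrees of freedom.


Step 1: Rank x and y separately (midranks; no ties here).
rank(x): 11->5, 19->10, 16->7, 3->2, 15->6, 17->8, 7->3, 1->1, 20->11, 8->4, 18->9
rank(y): 20->11, 7->4, 14->7, 3->2, 1->1, 6->3, 11->6, 17->9, 8->5, 15->8, 19->10
Step 2: d_i = R_x(i) - R_y(i); compute d_i^2.
  (5-11)^2=36, (10-4)^2=36, (7-7)^2=0, (2-2)^2=0, (6-1)^2=25, (8-3)^2=25, (3-6)^2=9, (1-9)^2=64, (11-5)^2=36, (4-8)^2=16, (9-10)^2=1
sum(d^2) = 248.
Step 3: rho = 1 - 6*248 / (11*(11^2 - 1)) = 1 - 1488/1320 = -0.127273.
Step 4: Under H0, t = rho * sqrt((n-2)/(1-rho^2)) = -0.3849 ~ t(9).
Step 5: Two-sided p-value from the t-distribution with 9 df = 0.709215.
Step 6: alpha = 0.05. fail to reject H0.

rho = -0.1273, p = 0.709215, fail to reject H0 at alpha = 0.05.


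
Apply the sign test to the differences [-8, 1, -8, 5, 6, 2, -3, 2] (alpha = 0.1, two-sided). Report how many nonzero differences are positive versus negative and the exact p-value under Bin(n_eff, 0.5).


Step 1: Discard zero differences. Original n = 8; n_eff = number of nonzero differences = 8.
Nonzero differences (with sign): -8, +1, -8, +5, +6, +2, -3, +2
Step 2: Count signs: positive = 5, negative = 3.
Step 3: Under H0: P(positive) = 0.5, so the number of positives S ~ Bin(8, 0.5).
Step 4: Two-sided exact p-value = sum of Bin(8,0.5) probabilities at or below the observed probability = 0.726562.
Step 5: alpha = 0.1. fail to reject H0.

n_eff = 8, pos = 5, neg = 3, p = 0.726562, fail to reject H0.


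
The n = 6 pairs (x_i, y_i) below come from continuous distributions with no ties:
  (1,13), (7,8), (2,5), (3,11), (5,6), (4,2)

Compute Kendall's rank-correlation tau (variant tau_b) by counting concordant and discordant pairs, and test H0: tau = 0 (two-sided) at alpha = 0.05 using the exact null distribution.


Step 1: Enumerate the 15 unordered pairs (i,j) with i<j and classify each by sign(x_j-x_i) * sign(y_j-y_i).
  (1,2):dx=+6,dy=-5->D; (1,3):dx=+1,dy=-8->D; (1,4):dx=+2,dy=-2->D; (1,5):dx=+4,dy=-7->D
  (1,6):dx=+3,dy=-11->D; (2,3):dx=-5,dy=-3->C; (2,4):dx=-4,dy=+3->D; (2,5):dx=-2,dy=-2->C
  (2,6):dx=-3,dy=-6->C; (3,4):dx=+1,dy=+6->C; (3,5):dx=+3,dy=+1->C; (3,6):dx=+2,dy=-3->D
  (4,5):dx=+2,dy=-5->D; (4,6):dx=+1,dy=-9->D; (5,6):dx=-1,dy=-4->C
Step 2: C = 6, D = 9, total pairs = 15.
Step 3: tau = (C - D)/(n(n-1)/2) = (6 - 9)/15 = -0.200000.
Step 4: Exact two-sided p-value (enumerate n! = 720 permutations of y under H0): p = 0.719444.
Step 5: alpha = 0.05. fail to reject H0.

tau_b = -0.2000 (C=6, D=9), p = 0.719444, fail to reject H0.


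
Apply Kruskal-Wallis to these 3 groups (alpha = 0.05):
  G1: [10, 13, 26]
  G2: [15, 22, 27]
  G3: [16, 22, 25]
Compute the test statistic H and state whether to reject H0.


Step 1: Combine all N = 9 observations and assign midranks.
sorted (value, group, rank): (10,G1,1), (13,G1,2), (15,G2,3), (16,G3,4), (22,G2,5.5), (22,G3,5.5), (25,G3,7), (26,G1,8), (27,G2,9)
Step 2: Sum ranks within each group.
R_1 = 11 (n_1 = 3)
R_2 = 17.5 (n_2 = 3)
R_3 = 16.5 (n_3 = 3)
Step 3: H = 12/(N(N+1)) * sum(R_i^2/n_i) - 3(N+1)
     = 12/(9*10) * (11^2/3 + 17.5^2/3 + 16.5^2/3) - 3*10
     = 0.133333 * 233.167 - 30
     = 1.088889.
Step 4: Ties present; correction factor C = 1 - 6/(9^3 - 9) = 0.991667. Corrected H = 1.088889 / 0.991667 = 1.098039.
Step 5: Under H0, H ~ chi^2(2); p-value = 0.577516.
Step 6: alpha = 0.05. fail to reject H0.

H = 1.0980, df = 2, p = 0.577516, fail to reject H0.


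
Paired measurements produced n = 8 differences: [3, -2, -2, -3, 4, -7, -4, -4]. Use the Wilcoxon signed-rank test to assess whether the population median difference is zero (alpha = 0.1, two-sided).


Step 1: Drop any zero differences (none here) and take |d_i|.
|d| = [3, 2, 2, 3, 4, 7, 4, 4]
Step 2: Midrank |d_i| (ties get averaged ranks).
ranks: |3|->3.5, |2|->1.5, |2|->1.5, |3|->3.5, |4|->6, |7|->8, |4|->6, |4|->6
Step 3: Attach original signs; sum ranks with positive sign and with negative sign.
W+ = 3.5 + 6 = 9.5
W- = 1.5 + 1.5 + 3.5 + 8 + 6 + 6 = 26.5
(Check: W+ + W- = 36 should equal n(n+1)/2 = 36.)
Step 4: Test statistic W = min(W+, W-) = 9.5.
Step 5: Ties in |d|, so use the tie-corrected normal approximation.
        E[W] = n(n+1)/4 = 8*9/4 = 18.
        Tie groups: |d|=2 (t=2), |d|=3 (t=2), |d|=4 (t=3); sum(t^3 - t) = 36.
        Var[W] = n(n+1)(2n+1)/24 - sum(t^3-t)/48 = 1224/24 - 36/48 = 50.25.
        z = (W - E[W]) / sqrt(Var[W]) = (9.5 - 18) / 7.0887 = -1.1991.
        Two-sided p = 2*Phi(z) = 0.230494.
Step 6: alpha = 0.1. fail to reject H0.

W+ = 9.5, W- = 26.5, W = min = 9.5, p = 0.230494, fail to reject H0.


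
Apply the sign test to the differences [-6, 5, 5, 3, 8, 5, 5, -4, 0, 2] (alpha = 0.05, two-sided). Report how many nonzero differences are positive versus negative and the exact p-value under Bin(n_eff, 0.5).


Step 1: Discard zero differences. Original n = 10; n_eff = number of nonzero differences = 9.
Nonzero differences (with sign): -6, +5, +5, +3, +8, +5, +5, -4, +2
Step 2: Count signs: positive = 7, negative = 2.
Step 3: Under H0: P(positive) = 0.5, so the number of positives S ~ Bin(9, 0.5).
Step 4: Two-sided exact p-value = sum of Bin(9,0.5) probabilities at or below the observed probability = 0.179688.
Step 5: alpha = 0.05. fail to reject H0.

n_eff = 9, pos = 7, neg = 2, p = 0.179688, fail to reject H0.


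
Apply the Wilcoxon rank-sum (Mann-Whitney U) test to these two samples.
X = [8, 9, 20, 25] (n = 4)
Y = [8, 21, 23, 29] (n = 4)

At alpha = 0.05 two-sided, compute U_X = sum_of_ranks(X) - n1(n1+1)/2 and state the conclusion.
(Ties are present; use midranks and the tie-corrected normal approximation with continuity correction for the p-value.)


Step 1: Combine and sort all 8 observations; assign midranks.
sorted (value, group): (8,X), (8,Y), (9,X), (20,X), (21,Y), (23,Y), (25,X), (29,Y)
ranks: 8->1.5, 8->1.5, 9->3, 20->4, 21->5, 23->6, 25->7, 29->8
Step 2: Rank sum for X: R1 = 1.5 + 3 + 4 + 7 = 15.5.
Step 3: U_X = R1 - n1(n1+1)/2 = 15.5 - 4*5/2 = 15.5 - 10 = 5.5.
       U_Y = n1*n2 - U_X = 16 - 5.5 = 10.5.
Step 4: Ties are present, so use the tie-corrected normal approximation (with continuity correction) for the p-value.
Step 5: p-value = 0.561363; compare to alpha = 0.05. fail to reject H0.

U_X = 5.5, p = 0.561363, fail to reject H0 at alpha = 0.05.


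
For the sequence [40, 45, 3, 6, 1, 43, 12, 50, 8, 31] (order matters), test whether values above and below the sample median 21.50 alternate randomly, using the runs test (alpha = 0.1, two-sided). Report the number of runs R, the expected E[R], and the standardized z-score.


Step 1: Compute median = 21.50; label A = above, B = below.
Labels in order: AABBBABABA  (n_A = 5, n_B = 5)
Step 2: Count runs R = 7.
Step 3: Under H0 (random ordering), E[R] = 2*n_A*n_B/(n_A+n_B) + 1 = 2*5*5/10 + 1 = 6.0000.
        Var[R] = 2*n_A*n_B*(2*n_A*n_B - n_A - n_B) / ((n_A+n_B)^2 * (n_A+n_B-1)) = 2000/900 = 2.2222.
        SD[R] = 1.4907.
Step 4: Continuity-corrected z = (R - 0.5 - E[R]) / SD[R] = (7 - 0.5 - 6.0000) / 1.4907 = 0.3354.
Step 5: Two-sided p-value via normal approximation = 2*(1 - Phi(|z|)) = 0.737316.
Step 6: alpha = 0.1. fail to reject H0.

R = 7, z = 0.3354, p = 0.737316, fail to reject H0.


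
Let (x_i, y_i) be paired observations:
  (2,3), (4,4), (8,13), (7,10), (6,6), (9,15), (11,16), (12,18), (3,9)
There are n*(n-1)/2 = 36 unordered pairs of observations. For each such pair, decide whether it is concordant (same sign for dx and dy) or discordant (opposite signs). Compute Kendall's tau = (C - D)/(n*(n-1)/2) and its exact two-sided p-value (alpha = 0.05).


Step 1: Enumerate the 36 unordered pairs (i,j) with i<j and classify each by sign(x_j-x_i) * sign(y_j-y_i).
  (1,2):dx=+2,dy=+1->C; (1,3):dx=+6,dy=+10->C; (1,4):dx=+5,dy=+7->C; (1,5):dx=+4,dy=+3->C
  (1,6):dx=+7,dy=+12->C; (1,7):dx=+9,dy=+13->C; (1,8):dx=+10,dy=+15->C; (1,9):dx=+1,dy=+6->C
  (2,3):dx=+4,dy=+9->C; (2,4):dx=+3,dy=+6->C; (2,5):dx=+2,dy=+2->C; (2,6):dx=+5,dy=+11->C
  (2,7):dx=+7,dy=+12->C; (2,8):dx=+8,dy=+14->C; (2,9):dx=-1,dy=+5->D; (3,4):dx=-1,dy=-3->C
  (3,5):dx=-2,dy=-7->C; (3,6):dx=+1,dy=+2->C; (3,7):dx=+3,dy=+3->C; (3,8):dx=+4,dy=+5->C
  (3,9):dx=-5,dy=-4->C; (4,5):dx=-1,dy=-4->C; (4,6):dx=+2,dy=+5->C; (4,7):dx=+4,dy=+6->C
  (4,8):dx=+5,dy=+8->C; (4,9):dx=-4,dy=-1->C; (5,6):dx=+3,dy=+9->C; (5,7):dx=+5,dy=+10->C
  (5,8):dx=+6,dy=+12->C; (5,9):dx=-3,dy=+3->D; (6,7):dx=+2,dy=+1->C; (6,8):dx=+3,dy=+3->C
  (6,9):dx=-6,dy=-6->C; (7,8):dx=+1,dy=+2->C; (7,9):dx=-8,dy=-7->C; (8,9):dx=-9,dy=-9->C
Step 2: C = 34, D = 2, total pairs = 36.
Step 3: tau = (C - D)/(n(n-1)/2) = (34 - 2)/36 = 0.888889.
Step 4: Exact two-sided p-value (enumerate n! = 362880 permutations of y under H0): p = 0.000243.
Step 5: alpha = 0.05. reject H0.

tau_b = 0.8889 (C=34, D=2), p = 0.000243, reject H0.


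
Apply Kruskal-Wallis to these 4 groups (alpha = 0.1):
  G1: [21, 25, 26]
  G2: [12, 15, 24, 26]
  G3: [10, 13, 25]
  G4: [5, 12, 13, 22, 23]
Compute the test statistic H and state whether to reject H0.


Step 1: Combine all N = 15 observations and assign midranks.
sorted (value, group, rank): (5,G4,1), (10,G3,2), (12,G2,3.5), (12,G4,3.5), (13,G3,5.5), (13,G4,5.5), (15,G2,7), (21,G1,8), (22,G4,9), (23,G4,10), (24,G2,11), (25,G1,12.5), (25,G3,12.5), (26,G1,14.5), (26,G2,14.5)
Step 2: Sum ranks within each group.
R_1 = 35 (n_1 = 3)
R_2 = 36 (n_2 = 4)
R_3 = 20 (n_3 = 3)
R_4 = 29 (n_4 = 5)
Step 3: H = 12/(N(N+1)) * sum(R_i^2/n_i) - 3(N+1)
     = 12/(15*16) * (35^2/3 + 36^2/4 + 20^2/3 + 29^2/5) - 3*16
     = 0.050000 * 1033.87 - 48
     = 3.693333.
Step 4: Ties present; correction factor C = 1 - 24/(15^3 - 15) = 0.992857. Corrected H = 3.693333 / 0.992857 = 3.719904.
Step 5: Under H0, H ~ chi^2(3); p-value = 0.293341.
Step 6: alpha = 0.1. fail to reject H0.

H = 3.7199, df = 3, p = 0.293341, fail to reject H0.


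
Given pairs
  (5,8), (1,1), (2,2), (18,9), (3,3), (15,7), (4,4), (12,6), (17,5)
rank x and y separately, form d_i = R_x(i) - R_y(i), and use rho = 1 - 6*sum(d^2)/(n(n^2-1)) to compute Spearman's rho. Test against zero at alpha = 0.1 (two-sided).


Step 1: Rank x and y separately (midranks; no ties here).
rank(x): 5->5, 1->1, 2->2, 18->9, 3->3, 15->7, 4->4, 12->6, 17->8
rank(y): 8->8, 1->1, 2->2, 9->9, 3->3, 7->7, 4->4, 6->6, 5->5
Step 2: d_i = R_x(i) - R_y(i); compute d_i^2.
  (5-8)^2=9, (1-1)^2=0, (2-2)^2=0, (9-9)^2=0, (3-3)^2=0, (7-7)^2=0, (4-4)^2=0, (6-6)^2=0, (8-5)^2=9
sum(d^2) = 18.
Step 3: rho = 1 - 6*18 / (9*(9^2 - 1)) = 1 - 108/720 = 0.850000.
Step 4: Under H0, t = rho * sqrt((n-2)/(1-rho^2)) = 4.2691 ~ t(7).
Step 5: Two-sided p-value from the t-distribution with 7 df = 0.003705.
Step 6: alpha = 0.1. reject H0.

rho = 0.8500, p = 0.003705, reject H0 at alpha = 0.1.


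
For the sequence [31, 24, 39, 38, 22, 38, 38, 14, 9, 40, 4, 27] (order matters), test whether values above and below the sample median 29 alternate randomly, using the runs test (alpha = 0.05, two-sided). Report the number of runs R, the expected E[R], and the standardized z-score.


Step 1: Compute median = 29; label A = above, B = below.
Labels in order: ABAABAABBABB  (n_A = 6, n_B = 6)
Step 2: Count runs R = 8.
Step 3: Under H0 (random ordering), E[R] = 2*n_A*n_B/(n_A+n_B) + 1 = 2*6*6/12 + 1 = 7.0000.
        Var[R] = 2*n_A*n_B*(2*n_A*n_B - n_A - n_B) / ((n_A+n_B)^2 * (n_A+n_B-1)) = 4320/1584 = 2.7273.
        SD[R] = 1.6514.
Step 4: Continuity-corrected z = (R - 0.5 - E[R]) / SD[R] = (8 - 0.5 - 7.0000) / 1.6514 = 0.3028.
Step 5: Two-sided p-value via normal approximation = 2*(1 - Phi(|z|)) = 0.762069.
Step 6: alpha = 0.05. fail to reject H0.

R = 8, z = 0.3028, p = 0.762069, fail to reject H0.
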